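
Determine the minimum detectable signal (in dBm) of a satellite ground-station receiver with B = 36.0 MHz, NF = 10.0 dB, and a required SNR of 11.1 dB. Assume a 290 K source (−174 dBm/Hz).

Sensitivity = −174 + 10 log₁₀(B) + NF + SNR_min
= −174 + 75.56 + 10.0 + 11.1
= −77.34 dBm → −77.3 dBm

−77.3 dBm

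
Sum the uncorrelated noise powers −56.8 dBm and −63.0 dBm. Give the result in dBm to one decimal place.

Convert to linear, add, convert back:
P₁ = 2.09×10⁻⁹ W, P₂ = 5.01×10⁻¹⁰ W
P_tot = 2.59×10⁻⁹ W → 10 log₁₀(P_tot / 10⁻³) = −55.9 dBm

−55.9 dBm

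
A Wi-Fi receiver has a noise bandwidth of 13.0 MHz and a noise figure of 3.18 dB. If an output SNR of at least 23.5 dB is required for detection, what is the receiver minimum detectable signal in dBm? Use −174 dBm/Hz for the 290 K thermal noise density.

−76.2 dBm

Sensitivity = −174 + 10 log₁₀(B) + NF + SNR_min
= −174 + 71.14 + 3.18 + 23.5
= −76.18 dBm → −76.2 dBm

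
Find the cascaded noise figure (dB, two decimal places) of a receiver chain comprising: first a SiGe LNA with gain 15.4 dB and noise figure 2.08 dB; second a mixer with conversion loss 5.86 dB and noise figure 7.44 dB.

2.42 dB

Convert to linear (a loss of L dB is a gain of −L dB): F_i = 10^(NF_i/10), G_i = 10^(G_i,dB/10)
  Stage 1: F_1 = 10^(2.08/10) = 1.614, G_1 = 10^(15.4/10) = 34.67
  Stage 2: F_2 = 10^(7.44/10) = 5.546, G_2 = 10^(−5.86/10) = 0.2594
Friis cascade:
  F = 1.614 + (5.546 − 1)/34.67 = 1.745
NF = 10 log₁₀(1.745) = 2.42 dB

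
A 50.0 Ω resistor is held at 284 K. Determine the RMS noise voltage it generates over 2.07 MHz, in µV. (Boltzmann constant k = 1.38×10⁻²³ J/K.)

1.27 µV

V_n = √(4kTRB)
4kTRB = 4 × 1.38×10⁻²³ × 284 × 5.00×10¹ × 2.07×10⁶ = 1.62×10⁻¹² V²
V_n = √(1.62×10⁻¹²) = 1.27×10⁻⁶ V = 1.27 µV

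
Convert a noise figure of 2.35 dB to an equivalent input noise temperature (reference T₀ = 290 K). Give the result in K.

208 K

F = 10^(2.35/10) = 1.71791
T_e = (F − 1)·T₀ = (1.71791 − 1) × 290 = 208 K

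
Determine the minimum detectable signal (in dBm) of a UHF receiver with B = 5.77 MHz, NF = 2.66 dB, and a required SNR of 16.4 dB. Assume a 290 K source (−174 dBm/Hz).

−87.3 dBm

Sensitivity = −174 + 10 log₁₀(B) + NF + SNR_min
= −174 + 67.61 + 2.66 + 16.4
= −87.33 dBm → −87.3 dBm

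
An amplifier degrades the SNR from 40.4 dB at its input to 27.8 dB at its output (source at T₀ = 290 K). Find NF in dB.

12.6 dB

NF (dB) = SNR_in(dB) − SNR_out(dB) when the source is at T₀
NF = 40.4 − 27.8 = 12.6 dB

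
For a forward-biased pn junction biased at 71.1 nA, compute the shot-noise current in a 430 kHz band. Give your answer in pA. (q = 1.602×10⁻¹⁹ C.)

99.0 pA

I_n = √(2qI·B)
2qI·B = 2 × 1.602×10⁻¹⁹ × 7.11×10⁻⁸ × 4.30×10⁵ = 9.80×10⁻²¹ A²
I_n = √(9.80×10⁻²¹) = 9.90×10⁻¹¹ A = 99.0 pA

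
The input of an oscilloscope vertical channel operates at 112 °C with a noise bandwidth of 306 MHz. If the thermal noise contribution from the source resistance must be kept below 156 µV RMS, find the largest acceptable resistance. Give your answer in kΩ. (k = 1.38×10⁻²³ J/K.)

T = 112 °C + 273.15 = 385.15 K
Johnson–Nyquist: V_n = √(4kTRB) ⇒ R = V_n² / (4kTB)
4kTB = 4 × 1.38×10⁻²³ × 385.15 × 3.06×10⁸ = 6.51×10⁻¹²
R = (1.56×10⁻⁴)² / 6.51×10⁻¹² = 3.74×10³ Ω = 3.74 kΩ

3.74 kΩ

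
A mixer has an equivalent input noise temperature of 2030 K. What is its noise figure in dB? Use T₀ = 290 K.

9.03 dB

F = 1 + T_e/T₀ = 1 + 2030/290 = 8
NF = 10 log₁₀(8) = 9.03 dB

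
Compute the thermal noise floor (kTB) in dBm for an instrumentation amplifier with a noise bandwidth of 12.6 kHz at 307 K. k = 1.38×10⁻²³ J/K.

P_n = kTB = 1.38×10⁻²³ × 307 × 1.26×10⁴ = 5.34×10⁻¹⁷ W
In dBm: 10 log₁₀(5.34×10⁻¹⁷ / 10⁻³) = −132.7 dBm

−132.7 dBm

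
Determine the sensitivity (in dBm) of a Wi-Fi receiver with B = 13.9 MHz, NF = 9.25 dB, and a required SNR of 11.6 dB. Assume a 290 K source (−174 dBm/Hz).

Sensitivity = −174 + 10 log₁₀(B) + NF + SNR_min
= −174 + 71.43 + 9.25 + 11.6
= −81.72 dBm → −81.7 dBm

−81.7 dBm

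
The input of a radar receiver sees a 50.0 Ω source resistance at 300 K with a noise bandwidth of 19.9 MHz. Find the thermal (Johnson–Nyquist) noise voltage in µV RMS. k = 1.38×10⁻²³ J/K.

4.06 µV

V_n = √(4kTRB)
4kTRB = 4 × 1.38×10⁻²³ × 300 × 5.00×10¹ × 1.99×10⁷ = 1.65×10⁻¹¹ V²
V_n = √(1.65×10⁻¹¹) = 4.06×10⁻⁶ V = 4.06 µV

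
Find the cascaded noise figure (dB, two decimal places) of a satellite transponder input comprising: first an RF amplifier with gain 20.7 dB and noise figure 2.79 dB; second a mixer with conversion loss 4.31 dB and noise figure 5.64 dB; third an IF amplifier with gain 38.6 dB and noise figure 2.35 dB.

Convert to linear (a loss of L dB is a gain of −L dB): F_i = 10^(NF_i/10), G_i = 10^(G_i,dB/10)
  Stage 1: F_1 = 10^(2.79/10) = 1.901, G_1 = 10^(20.7/10) = 117.5
  Stage 2: F_2 = 10^(5.64/10) = 3.664, G_2 = 10^(−4.31/10) = 0.3707
  Stage 3: F_3 = 10^(2.35/10) = 1.718, G_3 = 10^(38.6/10) = 7244
Friis cascade:
  F = 1.901 + (3.664 − 1)/117.5 + (1.718 − 1)/43.55 = 1.940
NF = 10 log₁₀(1.940) = 2.88 dB

2.88 dB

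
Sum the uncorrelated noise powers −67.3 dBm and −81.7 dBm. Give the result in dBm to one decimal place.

Convert to linear, add, convert back:
P₁ = 1.86×10⁻¹⁰ W, P₂ = 6.76×10⁻¹² W
P_tot = 1.93×10⁻¹⁰ W → 10 log₁₀(P_tot / 10⁻³) = −67.1 dBm

−67.1 dBm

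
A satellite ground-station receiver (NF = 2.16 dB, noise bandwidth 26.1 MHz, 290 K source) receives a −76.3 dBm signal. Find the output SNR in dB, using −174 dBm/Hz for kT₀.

21.4 dB

Noise floor: N = −174 + 10 log₁₀(B) + NF
10 log₁₀(2.61×10⁷) = 74.17 dB
N = −174 + 74.17 + 2.16 = −97.67 dBm
SNR = P_sig − N = −76.3 − (−97.67) = 21.37 dB → 21.4 dB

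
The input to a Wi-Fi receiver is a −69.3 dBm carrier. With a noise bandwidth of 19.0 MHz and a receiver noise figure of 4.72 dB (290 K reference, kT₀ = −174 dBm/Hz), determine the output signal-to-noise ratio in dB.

27.2 dB

Noise floor: N = −174 + 10 log₁₀(B) + NF
10 log₁₀(1.90×10⁷) = 72.79 dB
N = −174 + 72.79 + 4.72 = −96.49 dBm
SNR = P_sig − N = −69.3 − (−96.49) = 27.19 dB → 27.2 dB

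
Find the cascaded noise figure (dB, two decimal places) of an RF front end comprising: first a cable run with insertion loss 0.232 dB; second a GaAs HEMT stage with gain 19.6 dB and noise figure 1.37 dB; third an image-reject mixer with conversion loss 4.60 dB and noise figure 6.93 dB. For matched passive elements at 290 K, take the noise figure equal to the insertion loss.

1.74 dB

Convert to linear (a loss of L dB is a gain of −L dB): F_i = 10^(NF_i/10), G_i = 10^(G_i,dB/10)
  Stage 1: F_1 = 10^(0.232/10) = 1.055, G_1 = 10^(−0.232/10) = 0.9480
  Stage 2: F_2 = 10^(1.37/10) = 1.371, G_2 = 10^(19.6/10) = 91.20
  Stage 3: F_3 = 10^(6.93/10) = 4.932, G_3 = 10^(−4.60/10) = 0.3467
Friis cascade:
  F = 1.055 + (1.371 − 1)/0.9480 + (4.932 − 1)/86.46 = 1.492
NF = 10 log₁₀(1.492) = 1.74 dB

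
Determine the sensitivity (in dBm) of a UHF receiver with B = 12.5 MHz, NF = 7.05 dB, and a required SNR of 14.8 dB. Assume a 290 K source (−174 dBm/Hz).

−81.2 dBm

Sensitivity = −174 + 10 log₁₀(B) + NF + SNR_min
= −174 + 70.97 + 7.05 + 14.8
= −81.18 dBm → −81.2 dBm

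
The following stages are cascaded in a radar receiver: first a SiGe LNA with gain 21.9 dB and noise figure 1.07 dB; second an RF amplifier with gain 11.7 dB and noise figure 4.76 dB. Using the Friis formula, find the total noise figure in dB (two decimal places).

Convert to linear (a loss of L dB is a gain of −L dB): F_i = 10^(NF_i/10), G_i = 10^(G_i,dB/10)
  Stage 1: F_1 = 10^(1.07/10) = 1.279, G_1 = 10^(21.9/10) = 154.9
  Stage 2: F_2 = 10^(4.76/10) = 2.992, G_2 = 10^(11.7/10) = 14.79
Friis cascade:
  F = 1.279 + (2.992 − 1)/154.9 = 1.292
NF = 10 log₁₀(1.292) = 1.11 dB

1.11 dB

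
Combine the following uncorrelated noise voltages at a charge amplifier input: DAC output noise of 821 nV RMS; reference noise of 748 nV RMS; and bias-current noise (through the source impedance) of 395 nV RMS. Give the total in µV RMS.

1.18 µV

Uncorrelated sources add in power (mean-square): V_tot = √(ΣV_i²)
V_tot = √[(8.21×10⁻⁷)² + (7.48×10⁻⁷)² + (3.95×10⁻⁷)²] = 1.18×10⁻⁶ V = 1.18 µV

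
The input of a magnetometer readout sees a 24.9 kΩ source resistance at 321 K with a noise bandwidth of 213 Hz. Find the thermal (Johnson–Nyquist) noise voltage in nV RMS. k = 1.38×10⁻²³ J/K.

V_n = √(4kTRB)
4kTRB = 4 × 1.38×10⁻²³ × 321 × 2.49×10⁴ × 2.13×10² = 9.40×10⁻¹⁴ V²
V_n = √(9.40×10⁻¹⁴) = 3.07×10⁻⁷ V = 307 nV

307 nV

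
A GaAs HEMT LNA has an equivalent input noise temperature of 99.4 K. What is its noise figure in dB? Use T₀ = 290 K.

F = 1 + T_e/T₀ = 1 + 99.4/290 = 1.34276
NF = 10 log₁₀(1.34276) = 1.28 dB

1.28 dB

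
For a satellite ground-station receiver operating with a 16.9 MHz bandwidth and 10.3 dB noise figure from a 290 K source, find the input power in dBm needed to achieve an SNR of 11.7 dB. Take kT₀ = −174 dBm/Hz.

−79.7 dBm

Sensitivity = −174 + 10 log₁₀(B) + NF + SNR_min
= −174 + 72.28 + 10.3 + 11.7
= −79.72 dBm → −79.7 dBm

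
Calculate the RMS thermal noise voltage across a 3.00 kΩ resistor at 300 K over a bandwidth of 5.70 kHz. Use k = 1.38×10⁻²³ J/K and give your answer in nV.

532 nV

V_n = √(4kTRB)
4kTRB = 4 × 1.38×10⁻²³ × 300 × 3.00×10³ × 5.70×10³ = 2.83×10⁻¹³ V²
V_n = √(2.83×10⁻¹³) = 5.32×10⁻⁷ V = 532 nV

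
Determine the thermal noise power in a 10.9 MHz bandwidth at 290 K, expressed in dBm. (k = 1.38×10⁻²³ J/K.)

P_n = kTB = 1.38×10⁻²³ × 290 × 1.09×10⁷ = 4.36×10⁻¹⁴ W
In dBm: 10 log₁₀(4.36×10⁻¹⁴ / 10⁻³) = −103.6 dBm

−103.6 dBm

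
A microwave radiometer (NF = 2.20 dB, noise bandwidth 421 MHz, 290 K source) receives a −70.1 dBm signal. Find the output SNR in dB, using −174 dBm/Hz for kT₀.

Noise floor: N = −174 + 10 log₁₀(B) + NF
10 log₁₀(4.21×10⁸) = 86.24 dB
N = −174 + 86.24 + 2.20 = −85.56 dBm
SNR = P_sig − N = −70.1 − (−85.56) = 15.46 dB → 15.5 dB

15.5 dB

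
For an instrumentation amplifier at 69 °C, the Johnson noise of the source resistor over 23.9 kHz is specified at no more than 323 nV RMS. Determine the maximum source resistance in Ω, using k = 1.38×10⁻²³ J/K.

231 Ω

T = 69 °C + 273.15 = 342.15 K
Johnson–Nyquist: V_n = √(4kTRB) ⇒ R = V_n² / (4kTB)
4kTB = 4 × 1.38×10⁻²³ × 342.15 × 2.39×10⁴ = 4.51×10⁻¹⁶
R = (3.23×10⁻⁷)² / 4.51×10⁻¹⁶ = 2.31×10² Ω = 231 Ω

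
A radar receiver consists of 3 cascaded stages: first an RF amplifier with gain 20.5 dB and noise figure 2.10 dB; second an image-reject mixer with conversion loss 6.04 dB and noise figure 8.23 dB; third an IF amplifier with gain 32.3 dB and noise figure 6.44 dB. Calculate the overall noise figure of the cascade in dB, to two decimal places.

2.54 dB

Convert to linear (a loss of L dB is a gain of −L dB): F_i = 10^(NF_i/10), G_i = 10^(G_i,dB/10)
  Stage 1: F_1 = 10^(2.10/10) = 1.622, G_1 = 10^(20.5/10) = 112.2
  Stage 2: F_2 = 10^(8.23/10) = 6.653, G_2 = 10^(−6.04/10) = 0.2489
  Stage 3: F_3 = 10^(6.44/10) = 4.406, G_3 = 10^(32.3/10) = 1698
Friis cascade:
  F = 1.622 + (6.653 − 1)/112.2 + (4.406 − 1)/27.93 = 1.794
NF = 10 log₁₀(1.794) = 2.54 dB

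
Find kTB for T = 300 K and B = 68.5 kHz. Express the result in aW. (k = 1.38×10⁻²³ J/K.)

P_n = kTB = 1.38×10⁻²³ × 300 × 6.85×10⁴ = 2.84×10⁻¹⁶ W = 284 aW

284 aW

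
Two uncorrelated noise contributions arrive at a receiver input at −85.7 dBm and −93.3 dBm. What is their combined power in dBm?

Convert to linear, add, convert back:
P₁ = 2.69×10⁻¹² W, P₂ = 4.68×10⁻¹³ W
P_tot = 3.16×10⁻¹² W → 10 log₁₀(P_tot / 10⁻³) = −85.0 dBm

−85.0 dBm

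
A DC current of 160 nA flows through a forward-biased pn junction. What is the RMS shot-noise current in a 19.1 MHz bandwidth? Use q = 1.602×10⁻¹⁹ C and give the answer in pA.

I_n = √(2qI·B)
2qI·B = 2 × 1.602×10⁻¹⁹ × 1.60×10⁻⁷ × 1.91×10⁷ = 9.79×10⁻¹⁹ A²
I_n = √(9.79×10⁻¹⁹) = 9.90×10⁻¹⁰ A = 990 pA

990 pA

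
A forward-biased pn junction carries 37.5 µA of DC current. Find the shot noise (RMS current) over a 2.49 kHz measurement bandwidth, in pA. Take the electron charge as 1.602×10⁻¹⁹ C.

173 pA

I_n = √(2qI·B)
2qI·B = 2 × 1.602×10⁻¹⁹ × 3.75×10⁻⁵ × 2.49×10³ = 2.99×10⁻²⁰ A²
I_n = √(2.99×10⁻²⁰) = 1.73×10⁻¹⁰ A = 173 pA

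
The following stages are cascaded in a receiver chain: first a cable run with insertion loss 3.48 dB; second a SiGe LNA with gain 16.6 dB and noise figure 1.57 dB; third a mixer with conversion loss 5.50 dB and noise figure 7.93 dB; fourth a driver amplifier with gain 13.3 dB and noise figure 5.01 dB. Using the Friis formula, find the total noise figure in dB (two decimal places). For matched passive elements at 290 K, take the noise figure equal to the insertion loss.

5.83 dB

Convert to linear (a loss of L dB is a gain of −L dB): F_i = 10^(NF_i/10), G_i = 10^(G_i,dB/10)
  Stage 1: F_1 = 10^(3.48/10) = 2.228, G_1 = 10^(−3.48/10) = 0.4487
  Stage 2: F_2 = 10^(1.57/10) = 1.435, G_2 = 10^(16.6/10) = 45.71
  Stage 3: F_3 = 10^(7.93/10) = 6.209, G_3 = 10^(−5.50/10) = 0.2818
  Stage 4: F_4 = 10^(5.01/10) = 3.170, G_4 = 10^(13.3/10) = 21.38
Friis cascade:
  F = 2.228 + (1.435 − 1)/0.4487 + (6.209 − 1)/20.51 + (3.170 − 1)/5.781 = 3.828
NF = 10 log₁₀(3.828) = 5.83 dB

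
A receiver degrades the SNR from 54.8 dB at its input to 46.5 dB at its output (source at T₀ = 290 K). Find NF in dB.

8.3 dB

NF (dB) = SNR_in(dB) − SNR_out(dB) when the source is at T₀
NF = 54.8 − 46.5 = 8.3 dB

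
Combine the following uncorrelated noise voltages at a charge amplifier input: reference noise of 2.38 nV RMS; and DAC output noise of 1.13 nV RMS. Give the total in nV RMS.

Uncorrelated sources add in power (mean-square): V_tot = √(ΣV_i²)
V_tot = √[(2.38×10⁻⁹)² + (1.13×10⁻⁹)²] = 2.63×10⁻⁹ V = 2.63 nV

2.63 nV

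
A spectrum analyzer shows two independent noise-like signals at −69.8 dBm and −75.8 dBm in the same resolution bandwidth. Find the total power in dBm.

Convert to linear, add, convert back:
P₁ = 1.05×10⁻¹⁰ W, P₂ = 2.63×10⁻¹¹ W
P_tot = 1.31×10⁻¹⁰ W → 10 log₁₀(P_tot / 10⁻³) = −68.8 dBm

−68.8 dBm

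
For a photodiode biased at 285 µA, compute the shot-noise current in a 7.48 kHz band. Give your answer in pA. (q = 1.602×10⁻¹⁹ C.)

I_n = √(2qI·B)
2qI·B = 2 × 1.602×10⁻¹⁹ × 2.85×10⁻⁴ × 7.48×10³ = 6.83×10⁻¹⁹ A²
I_n = √(6.83×10⁻¹⁹) = 8.26×10⁻¹⁰ A = 826 pA

826 pA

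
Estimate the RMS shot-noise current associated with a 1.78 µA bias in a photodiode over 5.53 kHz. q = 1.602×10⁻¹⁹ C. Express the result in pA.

56.2 pA

I_n = √(2qI·B)
2qI·B = 2 × 1.602×10⁻¹⁹ × 1.78×10⁻⁶ × 5.53×10³ = 3.15×10⁻²¹ A²
I_n = √(3.15×10⁻²¹) = 5.62×10⁻¹¹ A = 56.2 pA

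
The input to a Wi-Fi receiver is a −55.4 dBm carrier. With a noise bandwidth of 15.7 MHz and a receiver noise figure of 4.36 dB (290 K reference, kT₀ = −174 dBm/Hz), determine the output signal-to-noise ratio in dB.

Noise floor: N = −174 + 10 log₁₀(B) + NF
10 log₁₀(1.57×10⁷) = 71.96 dB
N = −174 + 71.96 + 4.36 = −97.68 dBm
SNR = P_sig − N = −55.4 − (−97.68) = 42.28 dB → 42.3 dB

42.3 dB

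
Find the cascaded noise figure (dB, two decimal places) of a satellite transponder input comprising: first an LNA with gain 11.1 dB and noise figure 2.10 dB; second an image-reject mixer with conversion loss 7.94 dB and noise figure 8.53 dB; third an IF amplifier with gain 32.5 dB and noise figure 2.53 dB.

3.94 dB

Convert to linear (a loss of L dB is a gain of −L dB): F_i = 10^(NF_i/10), G_i = 10^(G_i,dB/10)
  Stage 1: F_1 = 10^(2.10/10) = 1.622, G_1 = 10^(11.1/10) = 12.88
  Stage 2: F_2 = 10^(8.53/10) = 7.129, G_2 = 10^(−7.94/10) = 0.1607
  Stage 3: F_3 = 10^(2.53/10) = 1.791, G_3 = 10^(32.5/10) = 1778
Friis cascade:
  F = 1.622 + (7.129 − 1)/12.88 + (1.791 − 1)/2.070 = 2.479
NF = 10 log₁₀(2.479) = 3.94 dB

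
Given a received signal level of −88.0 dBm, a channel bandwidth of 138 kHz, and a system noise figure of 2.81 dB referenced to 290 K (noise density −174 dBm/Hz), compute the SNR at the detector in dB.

31.8 dB

Noise floor: N = −174 + 10 log₁₀(B) + NF
10 log₁₀(1.38×10⁵) = 51.4 dB
N = −174 + 51.4 + 2.81 = −119.79 dBm
SNR = P_sig − N = −88.0 − (−119.79) = 31.79 dB → 31.8 dB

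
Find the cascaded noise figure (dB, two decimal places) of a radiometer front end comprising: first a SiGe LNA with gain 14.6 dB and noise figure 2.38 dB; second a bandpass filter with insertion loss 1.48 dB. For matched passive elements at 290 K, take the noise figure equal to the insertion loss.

Convert to linear (a loss of L dB is a gain of −L dB): F_i = 10^(NF_i/10), G_i = 10^(G_i,dB/10)
  Stage 1: F_1 = 10^(2.38/10) = 1.730, G_1 = 10^(14.6/10) = 28.84
  Stage 2: F_2 = 10^(1.48/10) = 1.406, G_2 = 10^(−1.48/10) = 0.7112
Friis cascade:
  F = 1.730 + (1.406 − 1)/28.84 = 1.744
NF = 10 log₁₀(1.744) = 2.42 dB

2.42 dB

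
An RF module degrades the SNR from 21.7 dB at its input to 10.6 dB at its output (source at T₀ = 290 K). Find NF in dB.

NF (dB) = SNR_in(dB) − SNR_out(dB) when the source is at T₀
NF = 21.7 − 10.6 = 11.1 dB

11.1 dB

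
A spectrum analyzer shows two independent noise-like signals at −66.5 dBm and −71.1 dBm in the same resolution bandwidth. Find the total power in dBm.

Convert to linear, add, convert back:
P₁ = 2.24×10⁻¹⁰ W, P₂ = 7.76×10⁻¹¹ W
P_tot = 3.01×10⁻¹⁰ W → 10 log₁₀(P_tot / 10⁻³) = −65.2 dBm

−65.2 dBm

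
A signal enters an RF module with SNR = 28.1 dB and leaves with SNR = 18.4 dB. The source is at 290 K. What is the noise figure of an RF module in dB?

NF (dB) = SNR_in(dB) − SNR_out(dB) when the source is at T₀
NF = 28.1 − 18.4 = 9.7 dB

9.7 dB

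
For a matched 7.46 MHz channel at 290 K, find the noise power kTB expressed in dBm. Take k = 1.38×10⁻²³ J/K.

−105.2 dBm

P_n = kTB = 1.38×10⁻²³ × 290 × 7.46×10⁶ = 2.99×10⁻¹⁴ W
In dBm: 10 log₁₀(2.99×10⁻¹⁴ / 10⁻³) = −105.2 dBm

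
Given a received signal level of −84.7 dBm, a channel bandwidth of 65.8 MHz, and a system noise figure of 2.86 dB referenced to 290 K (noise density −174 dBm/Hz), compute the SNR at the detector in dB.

Noise floor: N = −174 + 10 log₁₀(B) + NF
10 log₁₀(6.58×10⁷) = 78.18 dB
N = −174 + 78.18 + 2.86 = −92.96 dBm
SNR = P_sig − N = −84.7 − (−92.96) = 8.26 dB → 8.3 dB

8.3 dB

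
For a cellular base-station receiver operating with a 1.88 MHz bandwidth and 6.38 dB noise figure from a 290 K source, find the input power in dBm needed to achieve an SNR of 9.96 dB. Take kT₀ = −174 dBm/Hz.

Sensitivity = −174 + 10 log₁₀(B) + NF + SNR_min
= −174 + 62.74 + 6.38 + 9.96
= −94.92 dBm → −94.9 dBm

−94.9 dBm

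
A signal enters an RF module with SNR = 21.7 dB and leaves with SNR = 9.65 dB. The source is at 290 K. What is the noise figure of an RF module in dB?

NF (dB) = SNR_in(dB) − SNR_out(dB) when the source is at T₀
NF = 21.7 − 9.65 = 12.05 dB

12.05 dB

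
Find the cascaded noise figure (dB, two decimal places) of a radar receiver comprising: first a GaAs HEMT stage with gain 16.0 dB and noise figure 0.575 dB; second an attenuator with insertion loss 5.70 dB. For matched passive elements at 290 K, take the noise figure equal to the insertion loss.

Convert to linear (a loss of L dB is a gain of −L dB): F_i = 10^(NF_i/10), G_i = 10^(G_i,dB/10)
  Stage 1: F_1 = 10^(0.575/10) = 1.142, G_1 = 10^(16.0/10) = 39.81
  Stage 2: F_2 = 10^(5.70/10) = 3.715, G_2 = 10^(−5.70/10) = 0.2692
Friis cascade:
  F = 1.142 + (3.715 − 1)/39.81 = 1.210
NF = 10 log₁₀(1.210) = 0.83 dB

0.83 dB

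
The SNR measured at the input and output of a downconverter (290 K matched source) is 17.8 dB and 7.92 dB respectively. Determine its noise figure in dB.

9.88 dB

NF (dB) = SNR_in(dB) − SNR_out(dB) when the source is at T₀
NF = 17.8 − 7.92 = 9.88 dB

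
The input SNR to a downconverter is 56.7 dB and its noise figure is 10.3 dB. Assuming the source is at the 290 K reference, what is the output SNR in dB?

46.4 dB

By definition F = SNR_in/SNR_out, so in dB: SNR_out = SNR_in − NF
SNR_out = 56.7 − 10.3 = 46.4 dB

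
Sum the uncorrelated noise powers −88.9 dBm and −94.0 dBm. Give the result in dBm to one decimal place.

−87.7 dBm

Convert to linear, add, convert back:
P₁ = 1.29×10⁻¹² W, P₂ = 3.98×10⁻¹³ W
P_tot = 1.69×10⁻¹² W → 10 log₁₀(P_tot / 10⁻³) = −87.7 dBm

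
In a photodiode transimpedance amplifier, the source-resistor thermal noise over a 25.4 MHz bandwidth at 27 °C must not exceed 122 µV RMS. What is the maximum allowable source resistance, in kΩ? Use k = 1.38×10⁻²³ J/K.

35.4 kΩ

T = 27 °C + 273.15 = 300.15 K
Johnson–Nyquist: V_n = √(4kTRB) ⇒ R = V_n² / (4kTB)
4kTB = 4 × 1.38×10⁻²³ × 300.15 × 2.54×10⁷ = 4.21×10⁻¹³
R = (1.22×10⁻⁴)² / 4.21×10⁻¹³ = 3.54×10⁴ Ω = 35.4 kΩ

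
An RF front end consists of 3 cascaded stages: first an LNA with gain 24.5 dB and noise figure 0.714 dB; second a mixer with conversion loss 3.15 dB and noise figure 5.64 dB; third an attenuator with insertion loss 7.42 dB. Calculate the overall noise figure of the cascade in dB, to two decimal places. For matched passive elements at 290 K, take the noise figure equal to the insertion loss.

0.87 dB

Convert to linear (a loss of L dB is a gain of −L dB): F_i = 10^(NF_i/10), G_i = 10^(G_i,dB/10)
  Stage 1: F_1 = 10^(0.714/10) = 1.179, G_1 = 10^(24.5/10) = 281.8
  Stage 2: F_2 = 10^(5.64/10) = 3.664, G_2 = 10^(−3.15/10) = 0.4842
  Stage 3: F_3 = 10^(7.42/10) = 5.521, G_3 = 10^(−7.42/10) = 0.1811
Friis cascade:
  F = 1.179 + (3.664 − 1)/281.8 + (5.521 − 1)/136.5 = 1.221
NF = 10 log₁₀(1.221) = 0.87 dB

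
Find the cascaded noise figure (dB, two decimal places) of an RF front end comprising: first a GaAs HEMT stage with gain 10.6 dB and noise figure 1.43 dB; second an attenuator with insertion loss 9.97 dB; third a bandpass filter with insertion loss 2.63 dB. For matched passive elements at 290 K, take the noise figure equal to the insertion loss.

4.61 dB

Convert to linear (a loss of L dB is a gain of −L dB): F_i = 10^(NF_i/10), G_i = 10^(G_i,dB/10)
  Stage 1: F_1 = 10^(1.43/10) = 1.390, G_1 = 10^(10.6/10) = 11.48
  Stage 2: F_2 = 10^(9.97/10) = 9.931, G_2 = 10^(−9.97/10) = 0.1007
  Stage 3: F_3 = 10^(2.63/10) = 1.832, G_3 = 10^(−2.63/10) = 0.5458
Friis cascade:
  F = 1.390 + (9.931 − 1)/11.48 + (1.832 − 1)/1.156 = 2.888
NF = 10 log₁₀(2.888) = 4.61 dB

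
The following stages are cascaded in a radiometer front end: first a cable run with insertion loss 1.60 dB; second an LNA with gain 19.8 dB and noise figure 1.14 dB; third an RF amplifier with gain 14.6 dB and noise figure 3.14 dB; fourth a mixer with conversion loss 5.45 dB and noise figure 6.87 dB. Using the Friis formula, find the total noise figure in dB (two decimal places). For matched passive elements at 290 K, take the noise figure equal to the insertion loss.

2.78 dB

Convert to linear (a loss of L dB is a gain of −L dB): F_i = 10^(NF_i/10), G_i = 10^(G_i,dB/10)
  Stage 1: F_1 = 10^(1.60/10) = 1.445, G_1 = 10^(−1.60/10) = 0.6918
  Stage 2: F_2 = 10^(1.14/10) = 1.300, G_2 = 10^(19.8/10) = 95.50
  Stage 3: F_3 = 10^(3.14/10) = 2.061, G_3 = 10^(14.6/10) = 28.84
  Stage 4: F_4 = 10^(6.87/10) = 4.864, G_4 = 10^(−5.45/10) = 0.2851
Friis cascade:
  F = 1.445 + (1.300 − 1)/0.6918 + (2.061 − 1)/66.07 + (4.864 − 1)/1905 = 1.897
NF = 10 log₁₀(1.897) = 2.78 dB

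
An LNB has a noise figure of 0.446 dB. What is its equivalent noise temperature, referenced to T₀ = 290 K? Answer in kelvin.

F = 10^(0.446/10) = 1.10815
T_e = (F − 1)·T₀ = (1.10815 − 1) × 290 = 31.4 K

31.4 K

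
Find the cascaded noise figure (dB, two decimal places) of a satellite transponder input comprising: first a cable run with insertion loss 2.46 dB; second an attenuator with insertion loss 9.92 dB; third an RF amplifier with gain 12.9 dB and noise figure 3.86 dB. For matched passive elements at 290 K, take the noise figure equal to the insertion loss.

16.24 dB

Convert to linear (a loss of L dB is a gain of −L dB): F_i = 10^(NF_i/10), G_i = 10^(G_i,dB/10)
  Stage 1: F_1 = 10^(2.46/10) = 1.762, G_1 = 10^(−2.46/10) = 0.5675
  Stage 2: F_2 = 10^(9.92/10) = 9.817, G_2 = 10^(−9.92/10) = 0.1019
  Stage 3: F_3 = 10^(3.86/10) = 2.432, G_3 = 10^(12.9/10) = 19.50
Friis cascade:
  F = 1.762 + (9.817 − 1)/0.5675 + (2.432 − 1)/0.05781 = 42.07
NF = 10 log₁₀(42.07) = 16.24 dB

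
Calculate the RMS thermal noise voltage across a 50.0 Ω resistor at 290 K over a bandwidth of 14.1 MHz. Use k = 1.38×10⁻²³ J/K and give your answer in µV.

V_n = √(4kTRB)
4kTRB = 4 × 1.38×10⁻²³ × 290 × 5.00×10¹ × 1.41×10⁷ = 1.13×10⁻¹¹ V²
V_n = √(1.13×10⁻¹¹) = 3.36×10⁻⁶ V = 3.36 µV

3.36 µV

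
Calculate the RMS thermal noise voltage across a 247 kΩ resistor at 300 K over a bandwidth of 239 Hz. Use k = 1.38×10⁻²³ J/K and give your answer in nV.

V_n = √(4kTRB)
4kTRB = 4 × 1.38×10⁻²³ × 300 × 2.47×10⁵ × 2.39×10² = 9.78×10⁻¹³ V²
V_n = √(9.78×10⁻¹³) = 9.89×10⁻⁷ V = 989 nV

989 nV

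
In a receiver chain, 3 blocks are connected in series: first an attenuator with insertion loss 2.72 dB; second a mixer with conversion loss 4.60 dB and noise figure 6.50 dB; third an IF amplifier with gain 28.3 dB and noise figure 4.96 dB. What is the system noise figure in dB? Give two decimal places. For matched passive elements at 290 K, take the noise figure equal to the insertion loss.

Convert to linear (a loss of L dB is a gain of −L dB): F_i = 10^(NF_i/10), G_i = 10^(G_i,dB/10)
  Stage 1: F_1 = 10^(2.72/10) = 1.871, G_1 = 10^(−2.72/10) = 0.5346
  Stage 2: F_2 = 10^(6.50/10) = 4.467, G_2 = 10^(−4.60/10) = 0.3467
  Stage 3: F_3 = 10^(4.96/10) = 3.133, G_3 = 10^(28.3/10) = 676.1
Friis cascade:
  F = 1.871 + (4.467 − 1)/0.5346 + (3.133 − 1)/0.1854 = 19.87
NF = 10 log₁₀(19.87) = 12.98 dB

12.98 dB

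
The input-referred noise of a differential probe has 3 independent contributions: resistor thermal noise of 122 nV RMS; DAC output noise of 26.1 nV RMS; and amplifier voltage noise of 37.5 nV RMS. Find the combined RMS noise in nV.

130 nV

Uncorrelated sources add in power (mean-square): V_tot = √(ΣV_i²)
V_tot = √[(1.22×10⁻⁷)² + (2.61×10⁻⁸)² + (3.75×10⁻⁸)²] = 1.30×10⁻⁷ V = 130 nV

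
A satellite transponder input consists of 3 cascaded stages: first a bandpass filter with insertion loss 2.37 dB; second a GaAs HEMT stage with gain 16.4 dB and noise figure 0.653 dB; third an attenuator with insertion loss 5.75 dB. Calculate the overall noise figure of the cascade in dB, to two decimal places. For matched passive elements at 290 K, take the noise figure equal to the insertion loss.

3.25 dB

Convert to linear (a loss of L dB is a gain of −L dB): F_i = 10^(NF_i/10), G_i = 10^(G_i,dB/10)
  Stage 1: F_1 = 10^(2.37/10) = 1.726, G_1 = 10^(−2.37/10) = 0.5794
  Stage 2: F_2 = 10^(0.653/10) = 1.162, G_2 = 10^(16.4/10) = 43.65
  Stage 3: F_3 = 10^(5.75/10) = 3.758, G_3 = 10^(−5.75/10) = 0.2661
Friis cascade:
  F = 1.726 + (1.162 − 1)/0.5794 + (3.758 − 1)/25.29 = 2.115
NF = 10 log₁₀(2.115) = 3.25 dB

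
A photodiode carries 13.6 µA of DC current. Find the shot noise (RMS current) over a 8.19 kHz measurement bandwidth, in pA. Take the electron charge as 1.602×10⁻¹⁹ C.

I_n = √(2qI·B)
2qI·B = 2 × 1.602×10⁻¹⁹ × 1.36×10⁻⁵ × 8.19×10³ = 3.57×10⁻²⁰ A²
I_n = √(3.57×10⁻²⁰) = 1.89×10⁻¹⁰ A = 189 pA

189 pA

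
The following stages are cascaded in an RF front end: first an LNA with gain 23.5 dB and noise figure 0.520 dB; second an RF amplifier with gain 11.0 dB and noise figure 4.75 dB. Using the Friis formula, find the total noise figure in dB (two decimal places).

0.55 dB

Convert to linear (a loss of L dB is a gain of −L dB): F_i = 10^(NF_i/10), G_i = 10^(G_i,dB/10)
  Stage 1: F_1 = 10^(0.520/10) = 1.127, G_1 = 10^(23.5/10) = 223.9
  Stage 2: F_2 = 10^(4.75/10) = 2.985, G_2 = 10^(11.0/10) = 12.59
Friis cascade:
  F = 1.127 + (2.985 − 1)/223.9 = 1.136
NF = 10 log₁₀(1.136) = 0.55 dB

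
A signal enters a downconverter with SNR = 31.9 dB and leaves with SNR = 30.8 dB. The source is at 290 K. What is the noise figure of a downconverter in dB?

NF (dB) = SNR_in(dB) − SNR_out(dB) when the source is at T₀
NF = 31.9 − 30.8 = 1.1 dB

1.1 dB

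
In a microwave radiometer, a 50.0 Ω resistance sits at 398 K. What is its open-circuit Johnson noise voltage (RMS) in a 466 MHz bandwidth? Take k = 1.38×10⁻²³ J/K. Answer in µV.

V_n = √(4kTRB)
4kTRB = 4 × 1.38×10⁻²³ × 398 × 5.00×10¹ × 4.66×10⁸ = 5.12×10⁻¹⁰ V²
V_n = √(5.12×10⁻¹⁰) = 2.26×10⁻⁵ V = 22.6 µV

22.6 µV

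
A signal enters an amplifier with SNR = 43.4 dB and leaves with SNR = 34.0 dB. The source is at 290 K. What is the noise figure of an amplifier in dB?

NF (dB) = SNR_in(dB) − SNR_out(dB) when the source is at T₀
NF = 43.4 − 34.0 = 9.4 dB

9.4 dB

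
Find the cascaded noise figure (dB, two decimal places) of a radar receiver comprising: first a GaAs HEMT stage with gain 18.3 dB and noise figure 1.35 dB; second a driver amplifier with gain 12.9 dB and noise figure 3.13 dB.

Convert to linear (a loss of L dB is a gain of −L dB): F_i = 10^(NF_i/10), G_i = 10^(G_i,dB/10)
  Stage 1: F_1 = 10^(1.35/10) = 1.365, G_1 = 10^(18.3/10) = 67.61
  Stage 2: F_2 = 10^(3.13/10) = 2.056, G_2 = 10^(12.9/10) = 19.50
Friis cascade:
  F = 1.365 + (2.056 − 1)/67.61 = 1.380
NF = 10 log₁₀(1.380) = 1.40 dB

1.40 dB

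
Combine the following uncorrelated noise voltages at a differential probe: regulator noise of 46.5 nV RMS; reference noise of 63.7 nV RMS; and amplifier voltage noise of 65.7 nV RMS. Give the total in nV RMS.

103 nV

Uncorrelated sources add in power (mean-square): V_tot = √(ΣV_i²)
V_tot = √[(4.65×10⁻⁸)² + (6.37×10⁻⁸)² + (6.57×10⁻⁸)²] = 1.03×10⁻⁷ V = 103 nV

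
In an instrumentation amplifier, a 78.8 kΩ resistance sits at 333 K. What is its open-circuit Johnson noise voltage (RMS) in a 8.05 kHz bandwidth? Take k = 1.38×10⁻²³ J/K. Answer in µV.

V_n = √(4kTRB)
4kTRB = 4 × 1.38×10⁻²³ × 333 × 7.88×10⁴ × 8.05×10³ = 1.17×10⁻¹¹ V²
V_n = √(1.17×10⁻¹¹) = 3.41×10⁻⁶ V = 3.41 µV

3.41 µV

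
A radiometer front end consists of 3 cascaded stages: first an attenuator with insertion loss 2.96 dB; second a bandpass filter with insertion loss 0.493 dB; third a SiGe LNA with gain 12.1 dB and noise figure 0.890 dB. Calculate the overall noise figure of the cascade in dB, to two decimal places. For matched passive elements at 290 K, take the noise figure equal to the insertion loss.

4.34 dB

Convert to linear (a loss of L dB is a gain of −L dB): F_i = 10^(NF_i/10), G_i = 10^(G_i,dB/10)
  Stage 1: F_1 = 10^(2.96/10) = 1.977, G_1 = 10^(−2.96/10) = 0.5058
  Stage 2: F_2 = 10^(0.493/10) = 1.120, G_2 = 10^(−0.493/10) = 0.8927
  Stage 3: F_3 = 10^(0.890/10) = 1.227, G_3 = 10^(12.1/10) = 16.22
Friis cascade:
  F = 1.977 + (1.120 − 1)/0.5058 + (1.227 − 1)/0.4515 = 2.718
NF = 10 log₁₀(2.718) = 4.34 dB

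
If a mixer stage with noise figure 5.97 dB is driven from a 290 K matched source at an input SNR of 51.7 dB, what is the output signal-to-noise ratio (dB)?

45.73 dB

By definition F = SNR_in/SNR_out, so in dB: SNR_out = SNR_in − NF
SNR_out = 51.7 − 5.97 = 45.73 dB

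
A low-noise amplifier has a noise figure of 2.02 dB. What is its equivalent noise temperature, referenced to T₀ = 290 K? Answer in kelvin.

F = 10^(2.02/10) = 1.59221
T_e = (F − 1)·T₀ = (1.59221 − 1) × 290 = 172 K

172 K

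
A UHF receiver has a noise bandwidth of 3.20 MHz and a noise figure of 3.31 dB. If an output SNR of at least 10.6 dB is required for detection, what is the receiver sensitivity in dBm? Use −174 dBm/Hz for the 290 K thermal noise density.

Sensitivity = −174 + 10 log₁₀(B) + NF + SNR_min
= −174 + 65.05 + 3.31 + 10.6
= −95.04 dBm → −95.0 dBm

−95.0 dBm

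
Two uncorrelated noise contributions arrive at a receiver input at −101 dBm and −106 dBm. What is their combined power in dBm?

−99.8 dBm

Convert to linear, add, convert back:
P₁ = 7.94×10⁻¹⁴ W, P₂ = 2.51×10⁻¹⁴ W
P_tot = 1.05×10⁻¹³ W → 10 log₁₀(P_tot / 10⁻³) = −99.8 dBm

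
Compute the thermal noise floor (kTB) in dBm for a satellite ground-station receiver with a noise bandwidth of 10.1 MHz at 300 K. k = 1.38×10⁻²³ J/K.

P_n = kTB = 1.38×10⁻²³ × 300 × 1.01×10⁷ = 4.18×10⁻¹⁴ W
In dBm: 10 log₁₀(4.18×10⁻¹⁴ / 10⁻³) = −103.8 dBm

−103.8 dBm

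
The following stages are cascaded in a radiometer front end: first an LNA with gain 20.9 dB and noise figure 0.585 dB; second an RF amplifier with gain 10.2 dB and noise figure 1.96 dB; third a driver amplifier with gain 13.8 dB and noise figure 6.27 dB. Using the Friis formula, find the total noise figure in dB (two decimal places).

Convert to linear (a loss of L dB is a gain of −L dB): F_i = 10^(NF_i/10), G_i = 10^(G_i,dB/10)
  Stage 1: F_1 = 10^(0.585/10) = 1.144, G_1 = 10^(20.9/10) = 123.0
  Stage 2: F_2 = 10^(1.96/10) = 1.570, G_2 = 10^(10.2/10) = 10.47
  Stage 3: F_3 = 10^(6.27/10) = 4.236, G_3 = 10^(13.8/10) = 23.99
Friis cascade:
  F = 1.144 + (1.570 − 1)/123.0 + (4.236 − 1)/1288 = 1.151
NF = 10 log₁₀(1.151) = 0.61 dB

0.61 dB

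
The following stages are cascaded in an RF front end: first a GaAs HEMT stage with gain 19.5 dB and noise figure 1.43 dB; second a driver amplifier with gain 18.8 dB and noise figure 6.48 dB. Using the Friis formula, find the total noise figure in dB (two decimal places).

Convert to linear (a loss of L dB is a gain of −L dB): F_i = 10^(NF_i/10), G_i = 10^(G_i,dB/10)
  Stage 1: F_1 = 10^(1.43/10) = 1.390, G_1 = 10^(19.5/10) = 89.13
  Stage 2: F_2 = 10^(6.48/10) = 4.446, G_2 = 10^(18.8/10) = 75.86
Friis cascade:
  F = 1.390 + (4.446 − 1)/89.13 = 1.429
NF = 10 log₁₀(1.429) = 1.55 dB

1.55 dB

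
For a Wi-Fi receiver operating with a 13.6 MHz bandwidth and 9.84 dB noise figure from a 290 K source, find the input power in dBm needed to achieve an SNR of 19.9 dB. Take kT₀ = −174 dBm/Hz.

Sensitivity = −174 + 10 log₁₀(B) + NF + SNR_min
= −174 + 71.34 + 9.84 + 19.9
= −72.92 dBm → −72.9 dBm

−72.9 dBm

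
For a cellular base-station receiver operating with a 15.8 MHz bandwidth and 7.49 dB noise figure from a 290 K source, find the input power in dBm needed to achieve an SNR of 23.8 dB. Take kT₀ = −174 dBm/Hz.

Sensitivity = −174 + 10 log₁₀(B) + NF + SNR_min
= −174 + 71.99 + 7.49 + 23.8
= −70.72 dBm → −70.7 dBm

−70.7 dBm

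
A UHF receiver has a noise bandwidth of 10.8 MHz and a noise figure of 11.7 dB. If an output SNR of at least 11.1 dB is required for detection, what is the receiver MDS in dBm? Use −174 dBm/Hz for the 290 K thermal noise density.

−80.9 dBm

Sensitivity = −174 + 10 log₁₀(B) + NF + SNR_min
= −174 + 70.33 + 11.7 + 11.1
= −80.87 dBm → −80.9 dBm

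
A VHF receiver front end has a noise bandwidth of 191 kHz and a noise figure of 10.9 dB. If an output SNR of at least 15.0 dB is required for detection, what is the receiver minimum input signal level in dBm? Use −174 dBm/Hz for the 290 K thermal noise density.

Sensitivity = −174 + 10 log₁₀(B) + NF + SNR_min
= −174 + 52.81 + 10.9 + 15.0
= −95.29 dBm → −95.3 dBm

−95.3 dBm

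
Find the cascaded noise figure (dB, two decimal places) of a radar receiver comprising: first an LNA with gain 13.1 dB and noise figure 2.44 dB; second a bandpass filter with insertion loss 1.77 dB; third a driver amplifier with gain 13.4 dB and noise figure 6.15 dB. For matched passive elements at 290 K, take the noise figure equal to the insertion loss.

Convert to linear (a loss of L dB is a gain of −L dB): F_i = 10^(NF_i/10), G_i = 10^(G_i,dB/10)
  Stage 1: F_1 = 10^(2.44/10) = 1.754, G_1 = 10^(13.1/10) = 20.42
  Stage 2: F_2 = 10^(1.77/10) = 1.503, G_2 = 10^(−1.77/10) = 0.6653
  Stage 3: F_3 = 10^(6.15/10) = 4.121, G_3 = 10^(13.4/10) = 21.88
Friis cascade:
  F = 1.754 + (1.503 − 1)/20.42 + (4.121 − 1)/13.58 = 2.008
NF = 10 log₁₀(2.008) = 3.03 dB

3.03 dB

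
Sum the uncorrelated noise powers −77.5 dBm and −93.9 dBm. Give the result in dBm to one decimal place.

Convert to linear, add, convert back:
P₁ = 1.78×10⁻¹¹ W, P₂ = 4.07×10⁻¹³ W
P_tot = 1.82×10⁻¹¹ W → 10 log₁₀(P_tot / 10⁻³) = −77.4 dBm

−77.4 dBm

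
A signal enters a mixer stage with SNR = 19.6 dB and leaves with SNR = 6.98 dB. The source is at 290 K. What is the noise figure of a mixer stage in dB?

NF (dB) = SNR_in(dB) − SNR_out(dB) when the source is at T₀
NF = 19.6 − 6.98 = 12.62 dB

12.62 dB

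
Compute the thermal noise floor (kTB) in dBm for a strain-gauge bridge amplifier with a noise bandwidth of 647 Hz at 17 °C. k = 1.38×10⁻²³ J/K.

T = 17 °C + 273.15 = 290.15 K
P_n = kTB = 1.38×10⁻²³ × 290.15 × 6.47×10² = 2.59×10⁻¹⁸ W
In dBm: 10 log₁₀(2.59×10⁻¹⁸ / 10⁻³) = −145.9 dBm

−145.9 dBm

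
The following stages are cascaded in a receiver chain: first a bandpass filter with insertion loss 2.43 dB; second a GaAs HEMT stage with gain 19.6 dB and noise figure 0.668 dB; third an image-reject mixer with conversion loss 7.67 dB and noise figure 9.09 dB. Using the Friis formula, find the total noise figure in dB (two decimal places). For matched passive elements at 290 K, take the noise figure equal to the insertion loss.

3.38 dB

Convert to linear (a loss of L dB is a gain of −L dB): F_i = 10^(NF_i/10), G_i = 10^(G_i,dB/10)
  Stage 1: F_1 = 10^(2.43/10) = 1.750, G_1 = 10^(−2.43/10) = 0.5715
  Stage 2: F_2 = 10^(0.668/10) = 1.166, G_2 = 10^(19.6/10) = 91.20
  Stage 3: F_3 = 10^(9.09/10) = 8.110, G_3 = 10^(−7.67/10) = 0.1710
Friis cascade:
  F = 1.750 + (1.166 − 1)/0.5715 + (8.110 − 1)/52.12 = 2.177
NF = 10 log₁₀(2.177) = 3.38 dB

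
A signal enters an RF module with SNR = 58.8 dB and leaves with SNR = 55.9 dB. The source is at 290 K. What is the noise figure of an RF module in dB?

NF (dB) = SNR_in(dB) − SNR_out(dB) when the source is at T₀
NF = 58.8 − 55.9 = 2.9 dB

2.9 dB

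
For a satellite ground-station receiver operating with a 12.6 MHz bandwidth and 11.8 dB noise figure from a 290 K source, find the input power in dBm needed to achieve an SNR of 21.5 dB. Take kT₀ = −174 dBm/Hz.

Sensitivity = −174 + 10 log₁₀(B) + NF + SNR_min
= −174 + 71 + 11.8 + 21.5
= −69.7 dBm → −69.7 dBm

−69.7 dBm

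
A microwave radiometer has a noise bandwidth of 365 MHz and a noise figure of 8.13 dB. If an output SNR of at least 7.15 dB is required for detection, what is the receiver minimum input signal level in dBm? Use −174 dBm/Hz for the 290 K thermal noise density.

−73.1 dBm

Sensitivity = −174 + 10 log₁₀(B) + NF + SNR_min
= −174 + 85.62 + 8.13 + 7.15
= −73.10 dBm → −73.1 dBm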